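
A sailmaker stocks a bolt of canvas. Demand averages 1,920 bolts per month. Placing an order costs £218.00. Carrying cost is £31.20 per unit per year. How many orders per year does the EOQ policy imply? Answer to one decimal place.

N ≈ 40.6 orders per year

Annual demand D = 1,920 × 12 = 23,040.
EOQ = √(2DS/H) = √(2 × 23,040 × 218 / 31.2) ≈ 567.42.
Orders per year = D / Q* = 23,040 / 567.42 ≈ 40.605.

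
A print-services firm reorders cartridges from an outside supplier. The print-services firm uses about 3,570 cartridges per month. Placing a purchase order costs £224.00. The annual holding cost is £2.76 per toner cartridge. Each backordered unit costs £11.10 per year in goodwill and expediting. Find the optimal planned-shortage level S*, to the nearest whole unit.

Annual demand D = 3,570 × 12 = 42,840.
With planned backorders, Q* = √(2DS/H) · √((H+B)/B).
√(2DS/H) = √(2 × 42,840 × 224 / 2.76) = 2636.994.
√((H+B)/B) = √((2.76+11.1)/11.1) = 1.1174.
Q* ≈ 2946.655.
S* = Q* · H/(H+B) = 2946.655 × 2.76/13.86 ≈ 586.780.

S* ≈ 587 cartridges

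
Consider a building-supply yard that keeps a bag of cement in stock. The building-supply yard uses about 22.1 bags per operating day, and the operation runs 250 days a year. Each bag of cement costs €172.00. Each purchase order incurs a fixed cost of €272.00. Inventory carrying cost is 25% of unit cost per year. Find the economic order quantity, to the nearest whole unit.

Q* ≈ 264 bags

Annual demand D = 22.1 × 250 = 5,525.
Holding cost H = 0.25 × €172.00 = €43.0000 per unit per year.
EOQ = √(2DS / H) = √(2 × 5,525 × 272 / 43).
= √(3,005,600 / 43) = √69,897.6744 ≈ 264.382.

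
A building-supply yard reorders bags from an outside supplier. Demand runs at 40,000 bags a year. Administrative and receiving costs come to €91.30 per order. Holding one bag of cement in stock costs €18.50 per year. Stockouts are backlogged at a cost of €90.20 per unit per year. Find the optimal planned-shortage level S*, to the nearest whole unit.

With planned backorders, Q* = √(2DS/H) · √((H+B)/B).
√(2DS/H) = √(2 × 40,000 × 91.3 / 18.5) = 628.340.
√((H+B)/B) = √((18.5+90.2)/90.2) = 1.0978.
Q* ≈ 689.773.
S* = Q* · H/(H+B) = 689.773 × 18.5/108.7 ≈ 117.395.

S* ≈ 117 bags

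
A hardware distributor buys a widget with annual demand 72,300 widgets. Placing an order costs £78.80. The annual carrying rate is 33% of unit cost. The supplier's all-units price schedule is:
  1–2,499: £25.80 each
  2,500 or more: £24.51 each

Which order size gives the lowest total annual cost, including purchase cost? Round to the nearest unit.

Holding cost per unit per year at price C is H = 0.33·C.
Evaluate total cost at each tier's feasible EOQ or, if the EOQ is below the tier, at the tier's minimum quantity.
EOQ at £25.80 = 1156.9 (feasible in tier 1): TC = 72,300×£25.80 + (72,300/1156.9)×78.8 + (1156.9/2)×0.33×£25.80 = £1,875,189.50.
EOQ at £24.51 = 1186.9 < 2500, so use break Q=2500: TC = 72,300×£24.51 + (72,300/2500.0)×78.8 + (2500.0/2)×0.33×£24.51 = £1,784,462.27.
Lowest total cost is £1,784,462.27 at Q = 2500.0.

Q* ≈ 2,500 widgets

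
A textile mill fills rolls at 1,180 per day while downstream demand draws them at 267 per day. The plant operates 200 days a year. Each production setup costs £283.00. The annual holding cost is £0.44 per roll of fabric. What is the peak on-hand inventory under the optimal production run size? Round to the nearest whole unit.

Annual demand D = 267 × 200 = 53,400.
Production build-up factor (1 − d/p) = 1 − 267/1,180 = 0.7737.
Q* = √(2DS / (H(1 − d/p))) = √(2 × 53,400 × 283 / (0.44 × 0.7737)).
= √(30,224,400 / 0.3404) ≈ 9422.326.
Maximum inventory = Q*(1 − d/p) = 9422.326 × 0.7737 ≈ 7290.325.

I_max ≈ 7,290 rolls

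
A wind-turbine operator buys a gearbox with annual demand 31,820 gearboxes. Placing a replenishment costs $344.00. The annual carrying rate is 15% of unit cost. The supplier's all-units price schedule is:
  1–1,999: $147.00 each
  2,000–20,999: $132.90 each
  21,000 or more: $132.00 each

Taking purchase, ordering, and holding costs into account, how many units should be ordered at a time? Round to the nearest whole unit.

Holding cost per unit per year at price C is H = 0.15·C.
Candidates are each tier's EOQ (if it falls in that tier) and each price-break quantity.
EOQ at $147.00 = 996.4 (feasible in tier 1): TC = 31,820×$147.00 + (31,820/996.4)×344 + (996.4/2)×0.15×$147.00 = $4,699,510.94.
EOQ at $132.90 = 1047.9 < 2000, so use break Q=2000: TC = 31,820×$132.90 + (31,820/2000.0)×344 + (2000.0/2)×0.15×$132.90 = $4,254,286.04.
EOQ at $132.00 = 1051.5 < 21000, so use break Q=21000: TC = 31,820×$132.00 + (31,820/21000.0)×344 + (21000.0/2)×0.15×$132.00 = $4,408,661.24.
Lowest total cost is $4,254,286.04 at Q = 2000.0.

Q* ≈ 2,000 gearboxes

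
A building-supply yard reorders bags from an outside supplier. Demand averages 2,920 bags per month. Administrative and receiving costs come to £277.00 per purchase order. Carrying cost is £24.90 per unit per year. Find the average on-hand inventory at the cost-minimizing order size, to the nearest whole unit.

Average inventory ≈ 441 bags

Annual demand D = 2,920 × 12 = 35,040.
The optimal lot size = √(2DS/H) = √(2 × 35,040 × 277 / 24.9) ≈ 882.95.
Average inventory = Q*/2 ≈ 882.95 / 2 = 441.476.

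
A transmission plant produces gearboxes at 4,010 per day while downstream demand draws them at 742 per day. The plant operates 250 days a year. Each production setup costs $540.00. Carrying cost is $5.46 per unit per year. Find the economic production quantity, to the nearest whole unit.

Q* ≈ 6,710 gearboxes

Annual demand D = 742 × 250 = 185,500.
Production build-up factor (1 − d/p) = 1 − 742/4,010 = 0.8150.
Q* = √(2DS / (H(1 − d/p))) = √(2 × 185,500 × 540 / (5.46 × 0.8150)).
= √(200,340,000 / 4.4497) ≈ 6709.941.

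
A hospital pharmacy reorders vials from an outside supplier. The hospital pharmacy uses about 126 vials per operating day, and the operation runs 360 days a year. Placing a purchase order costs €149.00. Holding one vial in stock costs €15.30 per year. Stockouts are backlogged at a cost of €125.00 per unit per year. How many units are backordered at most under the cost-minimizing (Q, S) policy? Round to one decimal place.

S* ≈ 108.6 vials

Annual demand D = 126 × 360 = 45,360.
With planned backorders, Q* = √(2DS/H) · √((H+B)/B).
√(2DS/H) = √(2 × 45,360 × 149 / 15.3) = 939.937.
√((H+B)/B) = √((15.3+125)/125) = 1.0594.
Q* ≈ 995.801.
S* = Q* · H/(H+B) = 995.801 × 15.3/140.3 ≈ 108.594.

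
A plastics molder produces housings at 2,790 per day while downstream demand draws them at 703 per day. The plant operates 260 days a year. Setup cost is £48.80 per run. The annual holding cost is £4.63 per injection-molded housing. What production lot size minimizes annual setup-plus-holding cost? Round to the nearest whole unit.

Q* ≈ 2,270 housings

Annual demand D = 703 × 260 = 182,780.
Production build-up factor (1 − d/p) = 1 − 703/2,790 = 0.7480.
Q* = √(2DS / (H(1 − d/p))) = √(2 × 182,780 × 48.8 / (4.63 × 0.7480)).
= √(17,839,328 / 3.4634) ≈ 2269.549.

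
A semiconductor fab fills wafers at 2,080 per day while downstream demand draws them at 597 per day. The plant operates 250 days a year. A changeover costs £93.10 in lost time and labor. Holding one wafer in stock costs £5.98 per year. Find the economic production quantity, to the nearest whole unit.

Q* ≈ 2,553 wafers

Annual demand D = 597 × 250 = 149,250.
Production build-up factor (1 − d/p) = 1 − 597/2,080 = 0.7130.
Q* = √(2DS / (H(1 − d/p))) = √(2 × 149,250 × 93.1 / (5.98 × 0.7130)).
= √(27,790,350 / 4.2636) ≈ 2553.039.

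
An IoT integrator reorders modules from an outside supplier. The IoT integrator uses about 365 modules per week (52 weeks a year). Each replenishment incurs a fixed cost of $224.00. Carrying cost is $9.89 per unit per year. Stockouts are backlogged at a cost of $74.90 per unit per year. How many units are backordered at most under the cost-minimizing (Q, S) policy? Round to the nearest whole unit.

S* ≈ 115 modules

Annual demand D = 365 × 52 = 18,980.
With planned backorders, Q* = √(2DS/H) · √((H+B)/B).
√(2DS/H) = √(2 × 18,980 × 224 / 9.89) = 927.233.
√((H+B)/B) = √((9.89+74.9)/74.9) = 1.0640.
Q* ≈ 986.553.
S* = Q* · H/(H+B) = 986.553 × 9.89/84.79 ≈ 115.073.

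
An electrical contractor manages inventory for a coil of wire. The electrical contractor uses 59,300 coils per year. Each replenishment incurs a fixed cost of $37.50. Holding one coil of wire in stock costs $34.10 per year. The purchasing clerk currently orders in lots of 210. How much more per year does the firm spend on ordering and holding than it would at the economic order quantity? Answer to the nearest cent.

Extra cost ≈ $1,854.76 per year

EOQ = √(2DS/H) = √(2 × 59,300 × 37.5 / 34.1) ≈ 361.14.
Cost at Q* = (D/Q*)S + (Q*/2)H = √(2DSH) ≈ $12,315.02.
Cost at Q = 210: (59,300/210)×37.5 + (210/2)×34.1 = $10,589.29 + $3,580.50 = $14,169.79.
Excess = $14,169.79 − $12,315.02 = $1,854.76.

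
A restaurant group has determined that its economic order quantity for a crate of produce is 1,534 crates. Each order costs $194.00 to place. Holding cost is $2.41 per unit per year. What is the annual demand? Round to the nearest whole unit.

Squaring Q* = √(2DS/H) gives Q*² = 2DS/H.
From Q* = √(2DS/H): D = Q*²H / (2S) = 1,534² × 2.41 / (2 × 194) = 14616.252.

D ≈ 14,616 crates per year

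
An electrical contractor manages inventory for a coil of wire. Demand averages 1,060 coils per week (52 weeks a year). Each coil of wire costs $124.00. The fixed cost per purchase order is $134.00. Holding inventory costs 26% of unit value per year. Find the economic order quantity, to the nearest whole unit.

Annual demand D = 1,060 × 52 = 55,120.
Holding cost H = 0.26 × $124.00 = $32.2400 per unit per year.
EOQ = √(2DS / H) = √(2 × 55,120 × 134 / 32.24).
= √(14,772,160 / 32.24) = √458,193.5484 ≈ 676.900.

Q* ≈ 677 coils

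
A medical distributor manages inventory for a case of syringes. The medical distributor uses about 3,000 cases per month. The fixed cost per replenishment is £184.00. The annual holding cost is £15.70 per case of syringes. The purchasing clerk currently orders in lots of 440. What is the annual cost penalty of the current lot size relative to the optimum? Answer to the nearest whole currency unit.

Annual demand D = 3,000 × 12 = 36,000.
EOQ = √(2DS/H) = √(2 × 36,000 × 184 / 15.7) ≈ 918.60.
Cost at Q* = (D/Q*)S + (Q*/2)H = √(2DSH) ≈ £14,421.98.
Cost at Q = 440: (36,000/440)×184 + (440/2)×15.7 = £15,054.55 + £3,454.00 = £18,508.55.
Excess = £18,508.55 − £14,421.98 = £4,086.56.

Extra cost ≈ £4,087 per year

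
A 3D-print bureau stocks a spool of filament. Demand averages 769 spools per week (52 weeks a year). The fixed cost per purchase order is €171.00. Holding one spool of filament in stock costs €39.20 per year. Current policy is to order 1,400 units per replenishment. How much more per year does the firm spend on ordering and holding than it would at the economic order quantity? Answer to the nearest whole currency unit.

Extra cost ≈ €9,171 per year

Annual demand D = 769 × 52 = 39,988.
EOQ = √(2DS/H) = √(2 × 39,988 × 171 / 39.2) ≈ 590.66.
Cost at Q* = (D/Q*)S + (Q*/2)H = √(2DSH) ≈ €23,153.73.
Cost at Q = 1,400: (39,988/1,400)×171 + (1,400/2)×39.2 = €4,884.25 + €27,440.00 = €32,324.25.
Excess = €32,324.25 − €23,153.73 = €9,170.52.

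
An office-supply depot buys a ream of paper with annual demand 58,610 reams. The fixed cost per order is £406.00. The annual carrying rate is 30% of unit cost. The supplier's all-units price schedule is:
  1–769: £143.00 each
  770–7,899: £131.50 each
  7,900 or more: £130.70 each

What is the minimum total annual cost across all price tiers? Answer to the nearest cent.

Holding cost per unit per year at price C is H = 0.30·C.
Evaluate total cost at each tier's feasible EOQ or, if the EOQ is below the tier, at the tier's minimum quantity.
Tier 1 (£143.00): EOQ = 1053.3 exceeds tier's upper bound 769, so this tier is dominated.
EOQ at £131.50 = 1098.3 (feasible in tier 2): TC = 58,610×£131.50 + (58,610/1098.3)×406 + (1098.3/2)×0.30×£131.50 = £7,750,544.87.
EOQ at £130.70 = 1101.7 < 7900, so use break Q=7900: TC = 58,610×£130.70 + (58,610/7900.0)×406 + (7900.0/2)×0.30×£130.70 = £7,818,218.61.
Lowest total cost among the candidates is at Q = 1098.3.

TC* ≈ £7,750,544.87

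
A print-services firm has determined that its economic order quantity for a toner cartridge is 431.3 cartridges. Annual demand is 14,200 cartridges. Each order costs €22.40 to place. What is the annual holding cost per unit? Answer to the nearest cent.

Invert the EOQ relation Q*² = 2DS/H.
From Q* = √(2DS/H): H = 2DS / Q*² = 2 × 14,200 × 22.4 / 431.3² = 3.4199.

H ≈ €3.42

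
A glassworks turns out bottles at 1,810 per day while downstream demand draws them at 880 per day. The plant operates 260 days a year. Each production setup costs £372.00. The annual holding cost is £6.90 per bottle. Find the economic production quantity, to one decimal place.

Annual demand D = 880 × 260 = 228,800.
Production build-up factor (1 − d/p) = 1 − 880/1,810 = 0.5138.
Q* = √(2DS / (H(1 − d/p))) = √(2 × 228,800 × 372 / (6.9 × 0.5138)).
= √(170,227,200 / 3.5453) ≈ 6929.274.

Q* ≈ 6,929.3 bottles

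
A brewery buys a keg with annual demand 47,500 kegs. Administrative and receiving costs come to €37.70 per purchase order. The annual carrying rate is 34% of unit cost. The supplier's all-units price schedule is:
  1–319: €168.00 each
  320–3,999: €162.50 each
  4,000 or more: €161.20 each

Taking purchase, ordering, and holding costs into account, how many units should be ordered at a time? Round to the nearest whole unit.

Q* ≈ 320 kegs

Holding cost per unit per year at price C is H = 0.34·C.
Candidates are each tier's EOQ (if it falls in that tier) and each price-break quantity.
EOQ at €168.00 = 250.4 (feasible in tier 1): TC = 47,500×€168.00 + (47,500/250.4)×37.7 + (250.4/2)×0.34×€168.00 = €7,994,302.98.
EOQ at €162.50 = 254.6 < 320, so use break Q=320: TC = 47,500×€162.50 + (47,500/320.0)×37.7 + (320.0/2)×0.34×€162.50 = €7,733,186.09.
EOQ at €161.20 = 255.6 < 4000, so use break Q=4000: TC = 47,500×€161.20 + (47,500/4000.0)×37.7 + (4000.0/2)×0.34×€161.20 = €7,767,063.69.
Lowest total cost is €7,733,186.09 at Q = 320.0.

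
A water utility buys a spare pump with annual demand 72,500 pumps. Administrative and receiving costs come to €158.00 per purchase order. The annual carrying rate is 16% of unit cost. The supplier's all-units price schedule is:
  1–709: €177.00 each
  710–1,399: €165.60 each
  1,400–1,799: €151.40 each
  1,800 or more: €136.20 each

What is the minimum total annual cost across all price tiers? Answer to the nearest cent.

Holding cost per unit per year at price C is H = 0.16·C.
Evaluate total cost at each tier's feasible EOQ or, if the EOQ is below the tier, at the tier's minimum quantity.
Tier 1 (€177.00): EOQ = 899.4 exceeds tier's upper bound 709, so this tier is dominated.
EOQ at €165.60 = 929.9 (feasible in tier 2): TC = 72,500×€165.60 + (72,500/929.9)×158 + (929.9/2)×0.16×€165.60 = €12,030,637.84.
EOQ at €151.40 = 972.5 < 1400, so use break Q=1400: TC = 72,500×€151.40 + (72,500/1400.0)×158 + (1400.0/2)×0.16×€151.40 = €11,001,638.94.
EOQ at €136.20 = 1025.3 < 1800, so use break Q=1800: TC = 72,500×€136.20 + (72,500/1800.0)×158 + (1800.0/2)×0.16×€136.20 = €9,900,476.69.
Lowest total cost among the candidates is at Q = 1800.0.

TC* ≈ €9,900,476.69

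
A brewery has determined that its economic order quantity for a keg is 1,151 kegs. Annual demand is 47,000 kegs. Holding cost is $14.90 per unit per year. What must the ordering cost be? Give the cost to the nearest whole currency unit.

S ≈ $210

Squaring Q* = √(2DS/H) gives Q*² = 2DS/H.
From Q* = √(2DS/H): S = Q*²H / (2D) = 1,151² × 14.9 / (2 × 47,000) = 209.9951.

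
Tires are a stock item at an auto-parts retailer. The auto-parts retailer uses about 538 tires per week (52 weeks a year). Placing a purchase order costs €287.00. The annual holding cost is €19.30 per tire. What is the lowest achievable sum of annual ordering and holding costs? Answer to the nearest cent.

TC* ≈ €17,604.65

Annual demand D = 538 × 52 = 27,976.
EOQ = √(2DS/H) = √(2 × 27,976 × 287 / 19.3) ≈ 912.16.
At Q*, ordering cost (D/Q*)S equals holding cost (Q*/2)H, each = √(DSH/2).
Minimum total = √(2DSH) = √(2 × 27,976 × 287 × 19.3) ≈ 17604.651.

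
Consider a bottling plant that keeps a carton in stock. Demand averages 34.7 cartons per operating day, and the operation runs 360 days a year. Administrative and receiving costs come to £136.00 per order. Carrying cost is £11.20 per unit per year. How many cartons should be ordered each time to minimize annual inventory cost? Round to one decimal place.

Q* ≈ 550.8 cartons

Annual demand D = 34.7 × 360 = 12,492.
EOQ = √(2DS / H) = √(2 × 12,492 × 136 / 11.2).
= √(3,397,824 / 11.2) = √303,377.1429 ≈ 550.797.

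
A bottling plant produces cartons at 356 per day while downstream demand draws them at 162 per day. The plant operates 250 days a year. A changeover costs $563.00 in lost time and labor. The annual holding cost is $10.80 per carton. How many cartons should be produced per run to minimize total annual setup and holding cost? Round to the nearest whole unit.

Annual demand D = 162 × 250 = 40,500.
Production build-up factor (1 − d/p) = 1 − 162/356 = 0.5449.
Q* = √(2DS / (H(1 − d/p))) = √(2 × 40,500 × 563 / (10.8 × 0.5449)).
= √(45,603,000 / 5.8854) ≈ 2783.614.

Q* ≈ 2,784 cartons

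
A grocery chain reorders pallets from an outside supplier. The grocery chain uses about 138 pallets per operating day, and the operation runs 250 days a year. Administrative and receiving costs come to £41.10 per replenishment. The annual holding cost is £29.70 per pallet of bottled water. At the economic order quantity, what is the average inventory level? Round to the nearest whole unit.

Average inventory ≈ 155 pallets

Annual demand D = 138 × 250 = 34,500.
EOQ = √(2DS/H) = √(2 × 34,500 × 41.1 / 29.7) ≈ 309.01.
Average inventory = Q*/2 ≈ 309.01 / 2 = 154.503.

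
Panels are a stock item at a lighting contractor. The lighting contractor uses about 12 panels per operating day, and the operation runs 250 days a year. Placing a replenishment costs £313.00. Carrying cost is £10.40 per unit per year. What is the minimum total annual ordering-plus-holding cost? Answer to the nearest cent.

Annual demand D = 12 × 250 = 3,000.
Q* = √(2DS/H) = √(2 × 3,000 × 313 / 10.4) ≈ 424.94.
At the optimum the two cost components are equal, so total cost = 2·(Q*/2)H = Q*·H.
Minimum total = √(2DSH) = √(2 × 3,000 × 313 × 10.4) ≈ 4419.412.

TC* ≈ £4,419.41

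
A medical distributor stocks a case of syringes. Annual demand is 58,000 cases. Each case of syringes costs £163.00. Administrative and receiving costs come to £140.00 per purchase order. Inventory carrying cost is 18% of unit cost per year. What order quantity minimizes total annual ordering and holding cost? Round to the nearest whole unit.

Q* ≈ 744 cases

Holding cost H = 0.18 × £163.00 = £29.3400 per unit per year.
EOQ = √(2DS / H) = √(2 × 58,000 × 140 / 29.34).
= √(16,240,000 / 29.34) = √553,510.5658 ≈ 743.983.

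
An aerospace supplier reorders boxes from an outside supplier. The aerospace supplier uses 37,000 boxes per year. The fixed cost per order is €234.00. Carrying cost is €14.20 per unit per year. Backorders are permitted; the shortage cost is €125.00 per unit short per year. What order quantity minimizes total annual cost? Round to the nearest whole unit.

With planned backorders, Q* = √(2DS/H) · √((H+B)/B).
√(2DS/H) = √(2 × 37,000 × 234 / 14.2) = 1104.281.
√((H+B)/B) = √((14.2+125)/125) = 1.0553.
Q* ≈ 1165.317.

Q* ≈ 1,165 boxes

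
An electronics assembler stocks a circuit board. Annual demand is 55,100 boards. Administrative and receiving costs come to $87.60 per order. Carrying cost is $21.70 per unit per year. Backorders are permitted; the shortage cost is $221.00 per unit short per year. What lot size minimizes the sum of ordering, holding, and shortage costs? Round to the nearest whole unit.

With planned backorders, Q* = √(2DS/H) · √((H+B)/B).
√(2DS/H) = √(2 × 55,100 × 87.6 / 21.7) = 666.980.
√((H+B)/B) = √((21.7+221)/221) = 1.0479.
Q* ≈ 698.959.

Q* ≈ 699 boards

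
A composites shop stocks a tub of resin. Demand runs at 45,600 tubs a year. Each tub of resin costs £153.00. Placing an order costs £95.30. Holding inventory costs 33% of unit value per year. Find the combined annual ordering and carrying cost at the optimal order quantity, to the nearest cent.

TC* ≈ £20,948.19

Holding cost H = 0.33 × £153.00 = £50.4900 per unit per year.
Q* = √(2DS/H) = √(2 × 45,600 × 95.3 / 50.49) ≈ 414.90.
At the optimum the two cost components are equal, so total cost = 2·(Q*/2)H = Q*·H.
Minimum total = √(2DSH) = √(2 × 45,600 × 95.3 × 50.49) ≈ 20948.192.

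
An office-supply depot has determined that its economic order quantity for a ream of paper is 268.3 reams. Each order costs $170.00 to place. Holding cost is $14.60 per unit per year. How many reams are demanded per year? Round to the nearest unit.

D ≈ 3,091 reams per year

Invert the EOQ relation Q*² = 2DS/H.
From Q* = √(2DS/H): D = Q*²H / (2S) = 268.3² × 14.6 / (2 × 170) = 3091.116.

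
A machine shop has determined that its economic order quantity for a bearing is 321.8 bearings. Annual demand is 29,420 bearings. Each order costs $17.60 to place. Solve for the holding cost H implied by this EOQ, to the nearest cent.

Invert the EOQ relation Q*² = 2DS/H.
From Q* = √(2DS/H): H = 2DS / Q*² = 2 × 29,420 × 17.6 / 321.8² = 10.0003.

H ≈ $10.00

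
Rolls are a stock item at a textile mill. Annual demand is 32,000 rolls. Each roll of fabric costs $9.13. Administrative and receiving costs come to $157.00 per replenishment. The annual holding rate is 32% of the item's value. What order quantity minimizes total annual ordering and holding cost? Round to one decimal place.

Holding cost H = 0.32 × $9.13 = $2.9216 per unit per year.
EOQ = √(2DS / H) = √(2 × 32,000 × 157 / 2.9216).
= √(10,048,000 / 2.9216) = √3,439,211.391 ≈ 1854.511.

Q* ≈ 1,854.5 rolls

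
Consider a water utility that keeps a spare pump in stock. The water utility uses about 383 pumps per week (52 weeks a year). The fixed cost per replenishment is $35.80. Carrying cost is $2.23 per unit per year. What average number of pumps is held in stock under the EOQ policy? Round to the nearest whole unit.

Average inventory ≈ 400 pumps

Annual demand D = 383 × 52 = 19,916.
The optimal lot size = √(2DS/H) = √(2 × 19,916 × 35.8 / 2.23) ≈ 799.66.
Average inventory = Q*/2 ≈ 799.66 / 2 = 399.830.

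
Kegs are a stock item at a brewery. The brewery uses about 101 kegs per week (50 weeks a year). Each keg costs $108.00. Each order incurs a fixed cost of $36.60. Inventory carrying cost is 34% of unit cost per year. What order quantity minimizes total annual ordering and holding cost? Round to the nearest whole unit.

Q* ≈ 100 kegs

Annual demand D = 101 × 50 = 5,050.
Holding cost H = 0.34 × $108.00 = $36.7200 per unit per year.
EOQ = √(2DS / H) = √(2 × 5,050 × 36.6 / 36.72).
= √(369,660 / 36.72) = √10,066.9935 ≈ 100.334.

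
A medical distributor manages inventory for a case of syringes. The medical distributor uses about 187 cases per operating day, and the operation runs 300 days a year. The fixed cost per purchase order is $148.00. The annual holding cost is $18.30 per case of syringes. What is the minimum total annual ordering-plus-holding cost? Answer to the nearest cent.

TC* ≈ $17,432.23

Annual demand D = 187 × 300 = 56,100.
Q* = √(2DS/H) = √(2 × 56,100 × 148 / 18.3) ≈ 952.58.
At the optimum the two cost components are equal, so total cost = 2·(Q*/2)H = Q*·H.
Minimum total = √(2DSH) = √(2 × 56,100 × 148 × 18.3) ≈ 17432.225.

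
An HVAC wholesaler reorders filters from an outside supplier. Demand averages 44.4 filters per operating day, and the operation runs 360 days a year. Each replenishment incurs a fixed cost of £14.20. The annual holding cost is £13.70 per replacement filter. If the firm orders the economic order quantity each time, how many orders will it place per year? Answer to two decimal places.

Annual demand D = 44.4 × 360 = 15,984.
EOQ = √(2DS/H) = √(2 × 15,984 × 14.2 / 13.7) ≈ 182.03.
Orders per year = D / Q* = 15,984 / 182.03 ≈ 87.810.

N ≈ 87.81 orders per year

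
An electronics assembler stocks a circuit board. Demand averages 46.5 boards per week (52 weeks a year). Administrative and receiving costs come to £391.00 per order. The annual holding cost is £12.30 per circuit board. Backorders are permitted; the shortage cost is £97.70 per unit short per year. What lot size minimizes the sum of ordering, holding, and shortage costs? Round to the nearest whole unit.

Annual demand D = 46.5 × 52 = 2,418.
With planned backorders, Q* = √(2DS/H) · √((H+B)/B).
√(2DS/H) = √(2 × 2,418 × 391 / 12.3) = 392.084.
√((H+B)/B) = √((12.3+97.7)/97.7) = 1.0611.
Q* ≈ 416.033.

Q* ≈ 416 boards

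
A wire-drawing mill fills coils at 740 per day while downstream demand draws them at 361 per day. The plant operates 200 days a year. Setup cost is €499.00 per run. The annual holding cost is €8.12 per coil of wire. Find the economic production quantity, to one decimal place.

Annual demand D = 361 × 200 = 72,200.
Production build-up factor (1 − d/p) = 1 − 361/740 = 0.5122.
Q* = √(2DS / (H(1 − d/p))) = √(2 × 72,200 × 499 / (8.12 × 0.5122)).
= √(72,055,600 / 4.1588) ≈ 4162.480.

Q* ≈ 4,162.5 coils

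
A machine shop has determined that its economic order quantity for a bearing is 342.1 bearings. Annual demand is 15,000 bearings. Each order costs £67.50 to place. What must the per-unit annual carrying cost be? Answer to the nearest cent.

H ≈ £17.30

Invert the EOQ relation Q*² = 2DS/H.
From Q* = √(2DS/H): H = 2DS / Q*² = 2 × 15,000 × 67.5 / 342.1² = 17.3029.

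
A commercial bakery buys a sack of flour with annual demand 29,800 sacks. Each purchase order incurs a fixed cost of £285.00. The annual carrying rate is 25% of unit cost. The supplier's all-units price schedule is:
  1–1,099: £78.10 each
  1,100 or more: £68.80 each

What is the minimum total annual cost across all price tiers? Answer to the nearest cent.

Holding cost per unit per year at price C is H = 0.25·C.
Evaluate total cost at each tier's feasible EOQ or, if the EOQ is below the tier, at the tier's minimum quantity.
EOQ at £78.10 = 932.7 (feasible in tier 1): TC = 29,800×£78.10 + (29,800/932.7)×285 + (932.7/2)×0.25×£78.10 = £2,345,591.31.
EOQ at £68.80 = 993.8 < 1100, so use break Q=1100: TC = 29,800×£68.80 + (29,800/1100.0)×285 + (1100.0/2)×0.25×£68.80 = £2,067,420.91.
Lowest total cost among the candidates is at Q = 1100.0.

TC* ≈ £2,067,420.91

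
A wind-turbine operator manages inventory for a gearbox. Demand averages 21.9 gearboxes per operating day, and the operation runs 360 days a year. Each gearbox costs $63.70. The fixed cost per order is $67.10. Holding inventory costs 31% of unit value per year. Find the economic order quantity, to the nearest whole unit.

Q* ≈ 231 gearboxes

Annual demand D = 21.9 × 360 = 7,884.
Holding cost H = 0.31 × $63.70 = $19.7470 per unit per year.
EOQ = √(2DS / H) = √(2 × 7,884 × 67.1 / 19.747).
= √(1,058,032.8 / 19.747) = √53,579.4197 ≈ 231.472.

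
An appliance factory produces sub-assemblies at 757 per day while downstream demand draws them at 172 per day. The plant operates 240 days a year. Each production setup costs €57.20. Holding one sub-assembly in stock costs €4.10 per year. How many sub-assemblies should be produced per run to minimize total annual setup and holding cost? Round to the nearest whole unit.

Annual demand D = 172 × 240 = 41,280.
Production build-up factor (1 − d/p) = 1 − 172/757 = 0.7728.
Q* = √(2DS / (H(1 − d/p))) = √(2 × 41,280 × 57.2 / (4.1 × 0.7728)).
= √(4,722,432 / 3.1684) ≈ 1220.846.

Q* ≈ 1,221 sub-assemblies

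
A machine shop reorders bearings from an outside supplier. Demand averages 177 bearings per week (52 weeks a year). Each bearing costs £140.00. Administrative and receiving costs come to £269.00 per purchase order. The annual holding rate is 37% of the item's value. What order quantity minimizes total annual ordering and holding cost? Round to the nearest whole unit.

Annual demand D = 177 × 52 = 9,204.
Holding cost H = 0.37 × £140.00 = £51.8000 per unit per year.
EOQ = √(2DS / H) = √(2 × 9,204 × 269 / 51.8).
= √(4,951,752 / 51.8) = √95,593.668 ≈ 309.182.

Q* ≈ 309 bearings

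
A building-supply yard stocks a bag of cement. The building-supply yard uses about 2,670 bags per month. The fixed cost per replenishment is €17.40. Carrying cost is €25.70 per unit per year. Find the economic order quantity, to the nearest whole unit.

Annual demand D = 2,670 × 12 = 32,040.
EOQ = √(2DS / H) = √(2 × 32,040 × 17.4 / 25.7).
= √(1,114,992 / 25.7) = √43,384.9027 ≈ 208.290.

Q* ≈ 208 bags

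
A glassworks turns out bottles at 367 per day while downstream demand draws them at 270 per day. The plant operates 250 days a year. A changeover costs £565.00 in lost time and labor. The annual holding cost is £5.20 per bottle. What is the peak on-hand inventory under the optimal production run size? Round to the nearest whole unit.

I_max ≈ 1,969 bottles

Annual demand D = 270 × 250 = 67,500.
Production build-up factor (1 − d/p) = 1 − 270/367 = 0.2643.
Q* = √(2DS / (H(1 − d/p))) = √(2 × 67,500 × 565 / (5.2 × 0.2643)).
= √(76,275,000 / 1.3744) ≈ 7449.663.
Maximum inventory = Q*(1 − d/p) = 7449.663 × 0.2643 ≈ 1968.984.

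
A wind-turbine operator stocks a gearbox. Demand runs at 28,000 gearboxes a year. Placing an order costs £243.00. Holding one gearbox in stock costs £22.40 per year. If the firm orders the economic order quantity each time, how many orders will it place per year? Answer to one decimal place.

EOQ = √(2DS/H) = √(2 × 28,000 × 243 / 22.4) ≈ 779.42.
Orders per year = D / Q* = 28,000 / 779.42 ≈ 35.924.

N ≈ 35.9 orders per year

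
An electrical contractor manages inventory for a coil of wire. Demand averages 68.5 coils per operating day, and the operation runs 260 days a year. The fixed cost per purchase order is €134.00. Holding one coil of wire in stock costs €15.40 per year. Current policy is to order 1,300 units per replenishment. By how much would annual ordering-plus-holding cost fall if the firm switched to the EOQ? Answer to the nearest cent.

Annual demand D = 68.5 × 260 = 17,810.
EOQ = √(2DS/H) = √(2 × 17,810 × 134 / 15.4) ≈ 556.72.
Cost at Q* = (D/Q*)S + (Q*/2)H = √(2DSH) ≈ €8,573.53.
Cost at Q = 1,300: (17,810/1,300)×134 + (1,300/2)×15.4 = €1,835.80 + €10,010.00 = €11,845.80.
Excess = €11,845.80 − €8,573.53 = €3,272.27.

Extra cost ≈ €3,272.27 per year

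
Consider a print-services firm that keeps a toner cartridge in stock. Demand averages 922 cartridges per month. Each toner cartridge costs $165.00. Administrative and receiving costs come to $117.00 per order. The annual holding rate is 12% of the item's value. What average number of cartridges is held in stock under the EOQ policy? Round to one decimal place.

Average inventory ≈ 180.8 cartridges

Annual demand D = 922 × 12 = 11,064.
Holding cost H = 0.12 × $165.00 = $19.8000 per unit per year.
The optimal lot size = √(2DS/H) = √(2 × 11,064 × 117 / 19.8) ≈ 361.60.
Average inventory = Q*/2 ≈ 361.60 / 2 = 180.801.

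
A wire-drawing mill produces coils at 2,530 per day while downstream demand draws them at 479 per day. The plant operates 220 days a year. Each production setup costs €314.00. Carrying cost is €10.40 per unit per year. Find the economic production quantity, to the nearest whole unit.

Annual demand D = 479 × 220 = 105,380.
Production build-up factor (1 − d/p) = 1 − 479/2,530 = 0.8107.
Q* = √(2DS / (H(1 − d/p))) = √(2 × 105,380 × 314 / (10.4 × 0.8107)).
= √(66,178,640 / 8.431) ≈ 2801.687.

Q* ≈ 2,802 coils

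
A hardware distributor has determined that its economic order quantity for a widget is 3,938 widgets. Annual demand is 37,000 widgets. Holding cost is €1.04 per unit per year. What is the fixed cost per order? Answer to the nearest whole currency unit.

The basic EOQ model gives Q* = √(2DS/H); rearrange for the unknown.
From Q* = √(2DS/H): S = Q*²H / (2D) = 3,938² × 1.04 / (2 × 37,000) = 217.9481.

S ≈ €218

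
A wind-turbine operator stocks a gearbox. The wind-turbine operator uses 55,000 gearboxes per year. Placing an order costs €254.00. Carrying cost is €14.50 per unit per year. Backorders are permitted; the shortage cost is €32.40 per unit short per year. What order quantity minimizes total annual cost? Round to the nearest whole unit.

Q* ≈ 1,670 gearboxes

With planned backorders, Q* = √(2DS/H) · √((H+B)/B).
√(2DS/H) = √(2 × 55,000 × 254 / 14.5) = 1388.127.
√((H+B)/B) = √((14.5+32.4)/32.4) = 1.2031.
Q* ≈ 1670.102.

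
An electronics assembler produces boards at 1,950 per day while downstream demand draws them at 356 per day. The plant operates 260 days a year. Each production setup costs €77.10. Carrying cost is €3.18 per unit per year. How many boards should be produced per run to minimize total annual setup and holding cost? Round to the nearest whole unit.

Annual demand D = 356 × 260 = 92,560.
Production build-up factor (1 − d/p) = 1 − 356/1,950 = 0.8174.
Q* = √(2DS / (H(1 − d/p))) = √(2 × 92,560 × 77.1 / (3.18 × 0.8174)).
= √(14,272,752 / 2.5994) ≈ 2343.222.

Q* ≈ 2,343 boards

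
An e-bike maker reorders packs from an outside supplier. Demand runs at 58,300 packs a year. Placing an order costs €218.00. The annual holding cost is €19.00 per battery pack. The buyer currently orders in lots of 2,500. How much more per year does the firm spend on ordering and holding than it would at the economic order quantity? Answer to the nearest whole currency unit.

EOQ = √(2DS/H) = √(2 × 58,300 × 218 / 19) ≈ 1156.65.
Cost at Q* = (D/Q*)S + (Q*/2)H = √(2DSH) ≈ €21,976.29.
Cost at Q = 2,500: (58,300/2,500)×218 + (2,500/2)×19 = €5,083.76 + €23,750.00 = €28,833.76.
Excess = €28,833.76 − €21,976.29 = €6,857.47.

Extra cost ≈ €6,857 per year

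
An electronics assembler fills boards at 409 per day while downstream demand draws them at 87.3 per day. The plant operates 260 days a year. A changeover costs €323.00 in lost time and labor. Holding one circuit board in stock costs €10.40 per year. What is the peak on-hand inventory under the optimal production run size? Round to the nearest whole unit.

Annual demand D = 87.3 × 260 = 22,698.
Production build-up factor (1 − d/p) = 1 − 87.3/409 = 0.7866.
Q* = √(2DS / (H(1 − d/p))) = √(2 × 22,698 × 323 / (10.4 × 0.7866)).
= √(14,662,908 / 8.1801) ≈ 1338.843.
Maximum inventory = Q*(1 − d/p) = 1338.843 × 0.7866 ≈ 1053.070.

I_max ≈ 1,053 boards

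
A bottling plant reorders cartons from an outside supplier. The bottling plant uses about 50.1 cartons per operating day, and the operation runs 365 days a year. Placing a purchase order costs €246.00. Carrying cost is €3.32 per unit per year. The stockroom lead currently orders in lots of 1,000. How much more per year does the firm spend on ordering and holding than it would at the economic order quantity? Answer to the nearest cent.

Annual demand D = 50.1 × 365 = 18,286.5.
EOQ = √(2DS/H) = √(2 × 18,286.5 × 246 / 3.32) ≈ 1646.19.
Cost at Q* = (D/Q*)S + (Q*/2)H = √(2DSH) ≈ €5,465.34.
Cost at Q = 1,000: (18,286.5/1,000)×246 + (1,000/2)×3.32 = €4,498.48 + €1,660.00 = €6,158.48.
Excess = €6,158.48 − €5,465.34 = €693.14.

Extra cost ≈ €693.14 per year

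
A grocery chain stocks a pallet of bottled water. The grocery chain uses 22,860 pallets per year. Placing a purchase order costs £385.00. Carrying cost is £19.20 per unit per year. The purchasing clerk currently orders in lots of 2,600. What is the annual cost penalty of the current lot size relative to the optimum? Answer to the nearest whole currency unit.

Extra cost ≈ £9,961 per year

EOQ = √(2DS/H) = √(2 × 22,860 × 385 / 19.2) ≈ 957.49.
Cost at Q* = (D/Q*)S + (Q*/2)H = √(2DSH) ≈ £18,383.75.
Cost at Q = 2,600: (22,860/2,600)×385 + (2,600/2)×19.2 = £3,385.04 + £24,960.00 = £28,345.04.
Excess = £28,345.04 − £18,383.75 = £9,961.29.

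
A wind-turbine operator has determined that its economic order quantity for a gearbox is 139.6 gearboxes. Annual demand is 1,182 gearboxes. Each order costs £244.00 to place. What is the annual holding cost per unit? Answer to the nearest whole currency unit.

H ≈ £30

Invert the EOQ relation Q*² = 2DS/H.
From Q* = √(2DS/H): H = 2DS / Q*² = 2 × 1,182 × 244 / 139.6² = 29.5983.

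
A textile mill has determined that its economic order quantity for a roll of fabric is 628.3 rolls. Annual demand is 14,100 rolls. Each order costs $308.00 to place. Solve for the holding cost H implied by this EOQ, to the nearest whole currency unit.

H ≈ $22

Invert the EOQ relation Q*² = 2DS/H.
From Q* = √(2DS/H): H = 2DS / Q*² = 2 × 14,100 × 308 / 628.3² = 22.0022.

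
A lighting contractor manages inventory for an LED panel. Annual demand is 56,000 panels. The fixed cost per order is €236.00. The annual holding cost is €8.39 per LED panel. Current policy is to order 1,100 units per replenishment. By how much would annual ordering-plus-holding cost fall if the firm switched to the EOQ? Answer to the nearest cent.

EOQ = √(2DS/H) = √(2 × 56,000 × 236 / 8.39) ≈ 1774.94.
Cost at Q* = (D/Q*)S + (Q*/2)H = √(2DSH) ≈ €14,891.76.
Cost at Q = 1,100: (56,000/1,100)×236 + (1,100/2)×8.39 = €12,014.55 + €4,614.50 = €16,629.05.
Excess = €16,629.05 − €14,891.76 = €1,737.29.

Extra cost ≈ €1,737.29 per year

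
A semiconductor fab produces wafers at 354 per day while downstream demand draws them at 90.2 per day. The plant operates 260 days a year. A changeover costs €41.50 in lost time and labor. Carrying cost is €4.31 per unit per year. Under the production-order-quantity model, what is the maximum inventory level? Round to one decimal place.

I_max ≈ 580.1 wafers

Annual demand D = 90.2 × 260 = 23,452.
Production build-up factor (1 − d/p) = 1 − 90.2/354 = 0.7452.
Q* = √(2DS / (H(1 − d/p))) = √(2 × 23,452 × 41.5 / (4.31 × 0.7452)).
= √(1,946,516 / 3.2118) ≈ 778.493.
Maximum inventory = Q*(1 − d/p) = 778.493 × 0.7452 ≈ 580.131.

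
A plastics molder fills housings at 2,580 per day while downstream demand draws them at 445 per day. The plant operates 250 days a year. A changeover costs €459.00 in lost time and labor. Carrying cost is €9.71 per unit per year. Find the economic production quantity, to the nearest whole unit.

Annual demand D = 445 × 250 = 111,250.
Production build-up factor (1 − d/p) = 1 − 445/2,580 = 0.8275.
Q* = √(2DS / (H(1 − d/p))) = √(2 × 111,250 × 459 / (9.71 × 0.8275)).
= √(102,127,500 / 8.0352) ≈ 3565.108.

Q* ≈ 3,565 housings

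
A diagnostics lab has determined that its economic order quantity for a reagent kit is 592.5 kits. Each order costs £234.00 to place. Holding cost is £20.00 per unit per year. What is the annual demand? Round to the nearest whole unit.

D ≈ 15,002 kits per year

Invert the EOQ relation Q*² = 2DS/H.
From Q* = √(2DS/H): D = Q*²H / (2S) = 592.5² × 20 / (2 × 234) = 15002.404.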